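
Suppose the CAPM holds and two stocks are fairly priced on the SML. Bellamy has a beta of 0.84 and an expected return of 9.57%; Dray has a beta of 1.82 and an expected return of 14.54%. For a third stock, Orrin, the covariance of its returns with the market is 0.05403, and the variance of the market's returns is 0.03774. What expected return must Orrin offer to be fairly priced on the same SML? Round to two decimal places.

MRP = (14.54% − 9.57%) / (1.82 − 0.84) = 5.0714%
R_f = 9.57% − 0.84 × 5.0714% = 5.3100%
β_Orrin = Cov / Var(R_m) = 0.05403 / 0.03774 = 1.4316
E(R_Orrin) = R_f + β × MRP = 5.3100% + 1.4316 × 5.0714% = 12.57%

12.57%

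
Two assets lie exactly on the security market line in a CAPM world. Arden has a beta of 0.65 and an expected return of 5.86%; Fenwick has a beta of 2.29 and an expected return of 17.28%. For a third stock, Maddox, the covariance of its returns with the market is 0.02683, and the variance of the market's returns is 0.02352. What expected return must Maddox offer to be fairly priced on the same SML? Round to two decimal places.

MRP = (17.28% − 5.86%) / (2.29 − 0.65) = 6.9634%
R_f = 5.86% − 0.65 × 6.9634% = 1.3338%
β_Maddox = Cov / Var(R_m) = 0.02683 / 0.02352 = 1.1407
E(R_Maddox) = R_f + β × MRP = 1.3338% + 1.1407 × 6.9634% = 9.28%

9.28%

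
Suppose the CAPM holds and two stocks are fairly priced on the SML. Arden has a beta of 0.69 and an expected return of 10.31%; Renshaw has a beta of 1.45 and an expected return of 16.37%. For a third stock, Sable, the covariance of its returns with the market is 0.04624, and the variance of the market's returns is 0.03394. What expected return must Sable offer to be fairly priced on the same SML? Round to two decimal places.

15.67%

MRP = (16.37% − 10.31%) / (1.45 − 0.69) = 7.9737%
R_f = 10.31% − 0.69 × 7.9737% = 4.8081%
β_Sable = Cov / Var(R_m) = 0.04624 / 0.03394 = 1.3624
E(R_Sable) = R_f + β × MRP = 4.8081% + 1.3624 × 7.9737% = 15.67%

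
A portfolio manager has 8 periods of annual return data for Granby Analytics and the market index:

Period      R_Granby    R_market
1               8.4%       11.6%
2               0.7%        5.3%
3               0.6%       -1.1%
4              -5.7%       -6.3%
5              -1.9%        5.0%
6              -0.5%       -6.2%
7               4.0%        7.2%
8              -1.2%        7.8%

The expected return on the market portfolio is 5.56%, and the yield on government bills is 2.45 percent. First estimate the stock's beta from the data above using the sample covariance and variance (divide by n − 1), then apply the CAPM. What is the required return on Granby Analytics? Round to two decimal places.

Mean R_i = (8.4 + 0.7 + 0.6 − 5.7 − 1.9 − 0.5 + 4.0 − 1.2) / 8 = 0.5500%
Mean R_m = (11.6 + 5.3 − 1.1 − 6.3 + 5.0 − 6.2 + 7.2 + 7.8) / 8 = 2.9125%
Σ(R_i − R̄_i)(R_m − R̄_m) = 136.6250  ⇒  Cov = 136.6250 / 7 = 19.5179
Σ(R_m − R̄_m)² = 311.8088  ⇒  Var(R_m) = 311.8088 / 7 = 44.5441
β = Cov / Var(R_m) = 19.5179 / 44.5441 = 0.4382
MRP = 5.56% − 2.45% = 3.11%
E(R) = R_f + β × MRP = 2.45% + 0.4382 × 3.11% = 3.81%

3.81%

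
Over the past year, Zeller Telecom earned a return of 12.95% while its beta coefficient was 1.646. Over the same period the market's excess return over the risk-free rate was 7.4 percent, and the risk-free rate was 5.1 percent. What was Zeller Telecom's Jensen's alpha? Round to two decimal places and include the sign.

-4.33%

CAPM benchmark = R_f + β(R_m − R_f) = 5.1% + 1.646 × 7.4% = 17.2804%
α = actual − benchmark = 12.95% − 17.2804% = -4.33%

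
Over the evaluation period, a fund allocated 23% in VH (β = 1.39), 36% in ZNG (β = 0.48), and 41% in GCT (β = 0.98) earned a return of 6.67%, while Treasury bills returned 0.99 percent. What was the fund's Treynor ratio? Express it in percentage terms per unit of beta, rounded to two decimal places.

6.35%

β_P = 0.23×1.39 + 0.36×0.48 + 0.41×0.98 = 0.8943
Treynor = (R_P − R_f) / β_P = (6.67% − 0.99%) / 0.8943 = 5.68% / 0.8943 = 6.35%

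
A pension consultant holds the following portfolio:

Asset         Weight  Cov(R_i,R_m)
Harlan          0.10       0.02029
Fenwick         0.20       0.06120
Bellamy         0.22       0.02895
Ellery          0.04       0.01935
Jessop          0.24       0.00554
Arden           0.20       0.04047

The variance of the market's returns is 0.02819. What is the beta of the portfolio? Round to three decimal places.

1.094

β_Harlan = 0.02029 / 0.02819 = 0.7198
β_Fenwick = 0.06120 / 0.02819 = 2.1710
β_Bellamy = 0.02895 / 0.02819 = 1.0270
β_Ellery = 0.01935 / 0.02819 = 0.6864
β_Jessop = 0.00554 / 0.02819 = 0.1965
β_Arden = 0.04047 / 0.02819 = 1.4356
β_P = Σ w_i β_i = 0.10×0.7198 + 0.20×2.1710 + 0.22×1.0270 + 0.04×0.6864 + 0.24×0.1965 + 0.20×1.4356 = 1.0939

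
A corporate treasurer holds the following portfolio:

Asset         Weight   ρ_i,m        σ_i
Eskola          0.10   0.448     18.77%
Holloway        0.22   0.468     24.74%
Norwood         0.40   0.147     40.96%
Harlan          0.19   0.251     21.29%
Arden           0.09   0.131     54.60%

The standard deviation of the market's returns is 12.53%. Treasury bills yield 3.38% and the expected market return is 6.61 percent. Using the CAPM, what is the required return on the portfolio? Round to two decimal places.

5.30%

β_Eskola = 0.448 × 18.77% / 12.53% = 0.6711
β_Holloway = 0.468 × 24.74% / 12.53% = 0.9240
β_Norwood = 0.147 × 40.96% / 12.53% = 0.4805
β_Harlan = 0.251 × 21.29% / 12.53% = 0.4265
β_Arden = 0.131 × 54.60% / 12.53% = 0.5708
β_P = Σ w_i β_i = 0.10×0.6711 + 0.22×0.9240 + 0.40×0.4805 + 0.19×0.4265 + 0.09×0.5708 = 0.5950
MRP = 6.61% − 3.38% = 3.23%
E(R_P) = R_f + β_P × MRP = 3.38% + 0.5950 × 3.23% = 5.30%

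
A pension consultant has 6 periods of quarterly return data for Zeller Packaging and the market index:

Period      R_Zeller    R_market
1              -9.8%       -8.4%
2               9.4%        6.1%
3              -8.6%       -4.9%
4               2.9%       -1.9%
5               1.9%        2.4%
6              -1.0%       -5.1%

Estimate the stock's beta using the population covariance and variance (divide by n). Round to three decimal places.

1.221

Mean R_i = (-9.8 + 9.4 − 8.6 + 2.9 + 1.9 − 1.0) / 6 = -0.8667%
Mean R_m = (-8.4 + 6.1 − 4.9 − 1.9 + 2.4 − 5.1) / 6 = -1.9667%
Σ(R_i − R̄_i)(R_m − R̄_m) = 175.7233  ⇒  Cov = 175.7233 / 6 = 29.2872
Σ(R_m − R̄_m)² = 143.9533  ⇒  Var(R_m) = 143.9533 / 6 = 23.9922
β = Cov / Var(R_m) = 29.2872 / 23.9922 = 1.2207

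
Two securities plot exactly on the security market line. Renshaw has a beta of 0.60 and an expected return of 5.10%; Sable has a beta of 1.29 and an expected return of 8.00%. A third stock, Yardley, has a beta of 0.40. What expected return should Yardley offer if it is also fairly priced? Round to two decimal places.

4.26%

MRP (SML slope) = (8.00% − 5.10%) / (1.29 − 0.60) = 2.90% / 0.69 = 4.2029%
R_f (intercept) = 5.10% − 0.60 × 4.2029% = 2.5783%
E(R_Yardley) = R_f + β × MRP = 2.5783% + 0.40 × 4.2029% = 4.26%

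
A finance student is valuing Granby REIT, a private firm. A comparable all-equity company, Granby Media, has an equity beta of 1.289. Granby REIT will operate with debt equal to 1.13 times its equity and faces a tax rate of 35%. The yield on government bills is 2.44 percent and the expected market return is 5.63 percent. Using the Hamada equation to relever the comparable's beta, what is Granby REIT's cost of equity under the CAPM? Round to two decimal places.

β_L = β_U × [1 + (1 − t)(D/E)] = 1.289 × [1 + (1 − 0.35) × 1.13]
    = 1.289 × [1 + 0.65 × 1.13] = 1.289 × 1.7345 = 2.2358
MRP = 5.63% − 2.44% = 3.19%
E(R) = R_f + β_L × MRP = 2.44% + 2.2358 × 3.19% = 9.57%

9.57%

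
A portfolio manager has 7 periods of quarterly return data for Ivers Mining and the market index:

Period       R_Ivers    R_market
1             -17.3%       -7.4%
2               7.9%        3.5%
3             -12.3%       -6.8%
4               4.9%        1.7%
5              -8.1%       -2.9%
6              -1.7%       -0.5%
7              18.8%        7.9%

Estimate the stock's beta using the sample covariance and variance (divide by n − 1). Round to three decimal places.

2.254

Mean R_i = (-17.3 + 7.9 − 12.3 + 4.9 − 8.1 − 1.7 + 18.8) / 7 = -1.1143%
Mean R_m = (-7.4 + 3.5 − 6.8 + 1.7 − 2.9 − 0.5 + 7.9) / 7 = -0.6429%
Σ(R_i − R̄_i)(R_m − R̄_m) = 415.4857  ⇒  Cov = 415.4857 / 6 = 69.2476
Σ(R_m − R̄_m)² = 184.3171  ⇒  Var(R_m) = 184.3171 / 6 = 30.7195
β = Cov / Var(R_m) = 69.2476 / 30.7195 = 2.2542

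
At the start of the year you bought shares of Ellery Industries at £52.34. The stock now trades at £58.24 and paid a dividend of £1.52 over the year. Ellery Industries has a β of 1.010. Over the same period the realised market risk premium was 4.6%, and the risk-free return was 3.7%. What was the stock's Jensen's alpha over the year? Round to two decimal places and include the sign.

+5.83%

Realised HPR = (P1 + D1 − P0) / P0 = (58.24 + 1.52 − 52.34) / 52.34 = 7.42 / 52.34 = 14.1765%
CAPM required = R_f + β·MRP = 3.7% + 1.010 × 4.6% = 8.3460%
α = realised − required = 14.1765% − 8.3460% = +5.83%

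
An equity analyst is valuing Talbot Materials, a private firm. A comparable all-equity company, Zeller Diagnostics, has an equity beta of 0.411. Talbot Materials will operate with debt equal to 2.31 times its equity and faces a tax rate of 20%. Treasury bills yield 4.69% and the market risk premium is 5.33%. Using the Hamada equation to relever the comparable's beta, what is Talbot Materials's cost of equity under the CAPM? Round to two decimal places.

10.93%

β_L = β_U × [1 + (1 − t)(D/E)] = 0.411 × [1 + (1 − 0.20) × 2.31]
    = 0.411 × [1 + 0.80 × 2.31] = 0.411 × 2.8480 = 1.1705
E(R) = R_f + β_L × MRP = 4.69% + 1.1705 × 5.33% = 10.93%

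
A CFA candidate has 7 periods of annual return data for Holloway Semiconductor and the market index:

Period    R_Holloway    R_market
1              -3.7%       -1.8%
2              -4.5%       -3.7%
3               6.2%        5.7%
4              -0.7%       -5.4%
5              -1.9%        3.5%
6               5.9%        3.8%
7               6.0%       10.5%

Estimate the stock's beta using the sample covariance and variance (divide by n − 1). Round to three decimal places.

0.664

Mean R_i = (-3.7 − 4.5 + 6.2 − 0.7 − 1.9 + 5.9 + 6.0) / 7 = 1.0429%
Mean R_m = (-1.8 − 3.7 + 5.7 − 5.4 + 3.5 + 3.8 + 10.5) / 7 = 1.8000%
Σ(R_i − R̄_i)(R_m − R̄_m) = 128.0600  ⇒  Cov = 128.0600 / 6 = 21.3433
Σ(R_m − R̄_m)² = 192.8400  ⇒  Var(R_m) = 192.8400 / 6 = 32.1400
β = Cov / Var(R_m) = 21.3433 / 32.1400 = 0.6641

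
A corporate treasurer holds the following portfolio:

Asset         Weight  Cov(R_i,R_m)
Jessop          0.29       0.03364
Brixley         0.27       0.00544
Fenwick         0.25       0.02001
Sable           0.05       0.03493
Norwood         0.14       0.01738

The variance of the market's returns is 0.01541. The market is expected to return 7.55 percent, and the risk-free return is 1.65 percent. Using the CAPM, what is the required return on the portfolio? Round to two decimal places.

β_Jessop = 0.03364 / 0.01541 = 2.1830
β_Brixley = 0.00544 / 0.01541 = 0.3530
β_Fenwick = 0.02001 / 0.01541 = 1.2985
β_Sable = 0.03493 / 0.01541 = 2.2667
β_Norwood = 0.01738 / 0.01541 = 1.1278
β_P = Σ w_i β_i = 0.29×2.1830 + 0.27×0.3530 + 0.25×1.2985 + 0.05×2.2667 + 0.14×1.1278 = 1.3242
MRP = 7.55% − 1.65% = 5.90%
E(R_P) = R_f + β_P × MRP = 1.65% + 1.3242 × 5.90% = 9.46%

9.46%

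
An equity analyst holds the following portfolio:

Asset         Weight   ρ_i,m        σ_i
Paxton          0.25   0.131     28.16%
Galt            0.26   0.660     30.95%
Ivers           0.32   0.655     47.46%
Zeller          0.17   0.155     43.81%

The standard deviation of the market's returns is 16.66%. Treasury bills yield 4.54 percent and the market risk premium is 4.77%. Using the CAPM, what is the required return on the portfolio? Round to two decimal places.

9.50%

β_Paxton = 0.131 × 28.16% / 16.66% = 0.2214
β_Galt = 0.660 × 30.95% / 16.66% = 1.2261
β_Ivers = 0.655 × 47.46% / 16.66% = 1.8659
β_Zeller = 0.155 × 43.81% / 16.66% = 0.4076
β_P = Σ w_i β_i = 0.25×0.2214 + 0.26×1.2261 + 0.32×1.8659 + 0.17×0.4076 = 1.0405
E(R_P) = R_f + β_P × MRP = 4.54% + 1.0405 × 4.77% = 9.50%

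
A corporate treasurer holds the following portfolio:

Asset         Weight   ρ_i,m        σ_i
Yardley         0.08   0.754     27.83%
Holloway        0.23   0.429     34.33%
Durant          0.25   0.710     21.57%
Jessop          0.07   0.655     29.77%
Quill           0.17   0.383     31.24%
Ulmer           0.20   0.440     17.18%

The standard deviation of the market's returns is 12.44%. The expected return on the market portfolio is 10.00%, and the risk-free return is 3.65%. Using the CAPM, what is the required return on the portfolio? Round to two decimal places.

10.70%

β_Yardley = 0.754 × 27.83% / 12.44% = 1.6868
β_Holloway = 0.429 × 34.33% / 12.44% = 1.1839
β_Durant = 0.710 × 21.57% / 12.44% = 1.2311
β_Jessop = 0.655 × 29.77% / 12.44% = 1.5675
β_Quill = 0.383 × 31.24% / 12.44% = 0.9618
β_Ulmer = 0.440 × 17.18% / 12.44% = 0.6077
β_P = Σ w_i β_i = 0.08×1.6868 + 0.23×1.1839 + 0.25×1.2311 + 0.07×1.5675 + 0.17×0.9618 + 0.20×0.6077 = 1.1098
MRP = 10.00% − 3.65% = 6.35%
E(R_P) = R_f + β_P × MRP = 3.65% + 1.1098 × 6.35% = 10.70%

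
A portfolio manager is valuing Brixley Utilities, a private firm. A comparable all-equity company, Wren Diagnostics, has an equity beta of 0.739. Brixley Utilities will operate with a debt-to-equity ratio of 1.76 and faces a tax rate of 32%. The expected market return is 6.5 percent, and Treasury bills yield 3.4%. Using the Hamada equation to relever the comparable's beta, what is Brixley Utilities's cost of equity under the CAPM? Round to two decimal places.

8.43%

β_L = β_U × [1 + (1 − t)(D/E)] = 0.739 × [1 + (1 − 0.32) × 1.76]
    = 0.739 × [1 + 0.68 × 1.76] = 0.739 × 2.1968 = 1.6234
MRP = 6.5% − 3.4% = 3.10%
E(R) = R_f + β_L × MRP = 3.4% + 1.6234 × 3.1% = 8.43%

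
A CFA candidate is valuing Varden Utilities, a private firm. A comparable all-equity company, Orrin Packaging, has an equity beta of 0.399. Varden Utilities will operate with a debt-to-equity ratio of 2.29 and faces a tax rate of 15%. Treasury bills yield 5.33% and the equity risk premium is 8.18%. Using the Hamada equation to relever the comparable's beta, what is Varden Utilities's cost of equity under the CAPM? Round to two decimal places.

β_L = β_U × [1 + (1 − t)(D/E)] = 0.399 × [1 + (1 − 0.15) × 2.29]
    = 0.399 × [1 + 0.85 × 2.29] = 0.399 × 2.9465 = 1.1757
E(R) = R_f + β_L × MRP = 5.33% + 1.1757 × 8.18% = 14.95%

14.95%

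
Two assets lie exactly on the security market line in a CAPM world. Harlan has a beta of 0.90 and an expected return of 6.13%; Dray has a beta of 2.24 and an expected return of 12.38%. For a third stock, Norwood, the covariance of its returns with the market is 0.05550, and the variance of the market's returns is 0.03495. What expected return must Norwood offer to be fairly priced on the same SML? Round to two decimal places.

9.34%

MRP = (12.38% − 6.13%) / (2.24 − 0.90) = 4.6642%
R_f = 6.13% − 0.90 × 4.6642% = 1.9322%
β_Norwood = Cov / Var(R_m) = 0.05550 / 0.03495 = 1.5880
E(R_Norwood) = R_f + β × MRP = 1.9322% + 1.5880 × 4.6642% = 9.34%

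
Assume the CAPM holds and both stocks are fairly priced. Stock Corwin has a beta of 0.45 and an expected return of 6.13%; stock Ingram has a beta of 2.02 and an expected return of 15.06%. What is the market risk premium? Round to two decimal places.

5.69%

Both satisfy E(R) = R_f + β·MRP, so the slope of the SML is
MRP = (15.06% − 6.13%) / (2.02 − 0.45) = 8.93% / 1.57 = 5.6879%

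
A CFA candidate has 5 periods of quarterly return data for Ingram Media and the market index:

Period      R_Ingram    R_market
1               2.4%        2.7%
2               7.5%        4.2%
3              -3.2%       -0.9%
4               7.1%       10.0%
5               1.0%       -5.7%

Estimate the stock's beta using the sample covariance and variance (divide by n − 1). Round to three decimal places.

Mean R_i = (2.4 + 7.5 − 3.2 + 7.1 + 1.0) / 5 = 2.9600%
Mean R_m = (2.7 + 4.2 − 0.9 + 10.0 − 5.7) / 5 = 2.0600%
Σ(R_i − R̄_i)(R_m − R̄_m) = 75.6720  ⇒  Cov = 75.6720 / 4 = 18.9180
Σ(R_m − R̄_m)² = 137.0120  ⇒  Var(R_m) = 137.0120 / 4 = 34.2530
β = Cov / Var(R_m) = 18.9180 / 34.2530 = 0.5523

0.552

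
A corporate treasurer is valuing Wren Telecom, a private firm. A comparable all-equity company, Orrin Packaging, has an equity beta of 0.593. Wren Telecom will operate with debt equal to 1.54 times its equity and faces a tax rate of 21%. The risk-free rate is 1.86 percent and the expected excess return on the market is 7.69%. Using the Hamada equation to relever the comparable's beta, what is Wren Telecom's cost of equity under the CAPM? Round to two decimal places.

11.97%

β_L = β_U × [1 + (1 − t)(D/E)] = 0.593 × [1 + (1 − 0.21) × 1.54]
    = 0.593 × [1 + 0.79 × 1.54] = 0.593 × 2.2166 = 1.3144
E(R) = R_f + β_L × MRP = 1.86% + 1.3144 × 7.69% = 11.97%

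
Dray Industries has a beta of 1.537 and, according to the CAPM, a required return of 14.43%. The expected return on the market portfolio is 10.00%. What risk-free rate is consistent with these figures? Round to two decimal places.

1.75%

E(R) = R_f + β(E(R_m) − R_f) = R_f(1 − β) + β·E(R_m)
14.43% = R_f × (1 − 1.537) + 1.537 × 10.00%
14.43% = R_f × -0.537 + 15.37000%
R_f = (14.43% − 15.37000%) / -0.537 = 1.75%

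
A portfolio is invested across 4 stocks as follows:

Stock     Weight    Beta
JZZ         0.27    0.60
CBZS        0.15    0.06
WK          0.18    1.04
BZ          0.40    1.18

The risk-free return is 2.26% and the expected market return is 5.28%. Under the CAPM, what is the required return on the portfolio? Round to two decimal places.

4.77%

β_P = Σ w_i β_i = 0.27×0.60 + 0.15×0.06 + 0.18×1.04 + 0.40×1.18 = 0.8302
MRP = 5.28% − 2.26% = 3.02%
E(R_P) = R_f + β_P × MRP = 2.26% + 0.8302 × 3.02% = 4.77%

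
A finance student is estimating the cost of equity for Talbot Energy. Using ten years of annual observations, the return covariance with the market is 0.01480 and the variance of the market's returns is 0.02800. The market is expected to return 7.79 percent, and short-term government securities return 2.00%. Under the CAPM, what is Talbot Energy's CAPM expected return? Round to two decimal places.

β = Cov(R_i, R_m) / Var(R_m) = 0.01480 / 0.02800 = 0.5286
MRP = 7.79% − 2.00% = 5.79%
E(R) = R_f + β × MRP = 2.00% + 0.5286 × 5.79% = 5.06%

5.06%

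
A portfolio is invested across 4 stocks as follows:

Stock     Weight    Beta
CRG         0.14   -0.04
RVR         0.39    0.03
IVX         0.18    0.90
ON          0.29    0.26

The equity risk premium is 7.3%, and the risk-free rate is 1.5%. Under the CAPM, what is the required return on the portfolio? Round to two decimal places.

β_P = Σ w_i β_i = 0.14×-0.04 + 0.39×0.03 + 0.18×0.90 + 0.29×0.26 = 0.2435
E(R_P) = R_f + β_P × MRP = 1.5% + 0.2435 × 7.3% = 3.28%

3.28%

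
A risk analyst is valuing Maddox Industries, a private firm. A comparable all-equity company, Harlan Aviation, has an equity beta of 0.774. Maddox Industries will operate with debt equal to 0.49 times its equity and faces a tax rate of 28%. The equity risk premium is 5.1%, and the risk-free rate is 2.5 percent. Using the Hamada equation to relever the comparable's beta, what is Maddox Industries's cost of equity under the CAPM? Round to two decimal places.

β_L = β_U × [1 + (1 − t)(D/E)] = 0.774 × [1 + (1 − 0.28) × 0.49]
    = 0.774 × [1 + 0.72 × 0.49] = 0.774 × 1.3528 = 1.0471
E(R) = R_f + β_L × MRP = 2.5% + 1.0471 × 5.1% = 7.84%

7.84%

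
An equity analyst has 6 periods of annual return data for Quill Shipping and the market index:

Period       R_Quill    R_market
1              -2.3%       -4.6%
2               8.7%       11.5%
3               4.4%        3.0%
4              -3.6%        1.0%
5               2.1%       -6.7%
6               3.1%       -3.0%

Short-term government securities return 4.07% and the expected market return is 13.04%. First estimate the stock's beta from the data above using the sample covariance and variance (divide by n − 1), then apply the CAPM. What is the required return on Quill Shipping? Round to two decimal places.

Mean R_i = (-2.3 + 8.7 + 4.4 − 3.6 + 2.1 + 3.1) / 6 = 2.0667%
Mean R_m = (-4.6 + 11.5 + 3.0 + 1.0 − 6.7 − 3.0) / 6 = 0.2000%
Σ(R_i − R̄_i)(R_m − R̄_m) = 94.3800  ⇒  Cov = 94.3800 / 5 = 18.8760
Σ(R_m − R̄_m)² = 217.0600  ⇒  Var(R_m) = 217.0600 / 5 = 43.4120
β = Cov / Var(R_m) = 18.8760 / 43.4120 = 0.4348
MRP = 13.04% − 4.07% = 8.97%
E(R) = R_f + β × MRP = 4.07% + 0.4348 × 8.97% = 7.97%

7.97%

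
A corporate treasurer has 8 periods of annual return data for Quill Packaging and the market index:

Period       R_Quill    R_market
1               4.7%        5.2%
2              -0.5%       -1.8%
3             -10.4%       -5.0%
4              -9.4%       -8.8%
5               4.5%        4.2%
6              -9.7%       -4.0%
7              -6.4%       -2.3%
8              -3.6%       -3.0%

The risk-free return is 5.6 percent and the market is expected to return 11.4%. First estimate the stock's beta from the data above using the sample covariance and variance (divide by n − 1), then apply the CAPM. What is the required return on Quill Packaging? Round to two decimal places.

Mean R_i = (4.7 − 0.5 − 10.4 − 9.4 + 4.5 − 9.7 − 6.4 − 3.6) / 8 = -3.8500%
Mean R_m = (5.2 − 1.8 − 5.0 − 8.8 + 4.2 − 4.0 − 2.3 − 3.0) / 8 = -1.9375%
Σ(R_i − R̄_i)(R_m − R̄_m) = 183.6050  ⇒  Cov = 183.6050 / 7 = 26.2293
Σ(R_m − R̄_m)² = 150.6188  ⇒  Var(R_m) = 150.6188 / 7 = 21.5170
β = Cov / Var(R_m) = 26.2293 / 21.5170 = 1.2190
MRP = 11.4% − 5.6% = 5.80%
E(R) = R_f + β × MRP = 5.6% + 1.2190 × 5.8% = 12.67%

12.67%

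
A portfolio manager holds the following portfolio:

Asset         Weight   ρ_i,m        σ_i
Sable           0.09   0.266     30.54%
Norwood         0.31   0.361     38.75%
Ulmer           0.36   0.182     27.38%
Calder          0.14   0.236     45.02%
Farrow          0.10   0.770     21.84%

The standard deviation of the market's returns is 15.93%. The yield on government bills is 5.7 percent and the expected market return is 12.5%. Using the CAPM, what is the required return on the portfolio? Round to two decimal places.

9.98%

β_Sable = 0.266 × 30.54% / 15.93% = 0.5100
β_Norwood = 0.361 × 38.75% / 15.93% = 0.8781
β_Ulmer = 0.182 × 27.38% / 15.93% = 0.3128
β_Calder = 0.236 × 45.02% / 15.93% = 0.6670
β_Farrow = 0.770 × 21.84% / 15.93% = 1.0557
β_P = Σ w_i β_i = 0.09×0.5100 + 0.31×0.8781 + 0.36×0.3128 + 0.14×0.6670 + 0.10×1.0557 = 0.6297
MRP = 12.5% − 5.7% = 6.80%
E(R_P) = R_f + β_P × MRP = 5.7% + 0.6297 × 6.8% = 9.98%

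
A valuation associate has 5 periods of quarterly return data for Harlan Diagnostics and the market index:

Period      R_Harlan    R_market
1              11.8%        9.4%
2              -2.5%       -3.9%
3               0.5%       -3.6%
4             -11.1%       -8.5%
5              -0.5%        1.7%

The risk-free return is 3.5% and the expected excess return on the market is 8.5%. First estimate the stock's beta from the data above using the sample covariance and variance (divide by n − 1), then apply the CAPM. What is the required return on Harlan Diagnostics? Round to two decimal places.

Mean R_i = (11.8 − 2.5 + 0.5 − 11.1 − 0.5) / 5 = -0.3600%
Mean R_m = (9.4 − 3.9 − 3.6 − 8.5 + 1.7) / 5 = -0.9800%
Σ(R_i − R̄_i)(R_m − R̄_m) = 210.6060  ⇒  Cov = 210.6060 / 4 = 52.6515
Σ(R_m − R̄_m)² = 186.8680  ⇒  Var(R_m) = 186.8680 / 4 = 46.7170
β = Cov / Var(R_m) = 52.6515 / 46.7170 = 1.1270
E(R) = R_f + β × MRP = 3.5% + 1.1270 × 8.5% = 13.08%

13.08%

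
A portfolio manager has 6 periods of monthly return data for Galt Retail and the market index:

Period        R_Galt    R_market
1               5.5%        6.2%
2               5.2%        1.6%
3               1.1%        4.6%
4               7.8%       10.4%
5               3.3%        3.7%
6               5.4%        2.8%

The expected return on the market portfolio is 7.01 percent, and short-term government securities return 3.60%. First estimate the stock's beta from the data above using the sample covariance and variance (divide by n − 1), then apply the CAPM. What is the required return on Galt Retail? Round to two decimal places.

4.84%

Mean R_i = (5.5 + 5.2 + 1.1 + 7.8 + 3.3 + 5.4) / 6 = 4.7167%
Mean R_m = (6.2 + 1.6 + 4.6 + 10.4 + 3.7 + 2.8) / 6 = 4.8833%
Σ(R_i − R̄_i)(R_m − R̄_m) = 17.7317  ⇒  Cov = 17.7317 / 5 = 3.5463
Σ(R_m − R̄_m)² = 48.7683  ⇒  Var(R_m) = 48.7683 / 5 = 9.7537
β = Cov / Var(R_m) = 3.5463 / 9.7537 = 0.3636
MRP = 7.01% − 3.60% = 3.41%
E(R) = R_f + β × MRP = 3.60% + 0.3636 × 3.41% = 4.84%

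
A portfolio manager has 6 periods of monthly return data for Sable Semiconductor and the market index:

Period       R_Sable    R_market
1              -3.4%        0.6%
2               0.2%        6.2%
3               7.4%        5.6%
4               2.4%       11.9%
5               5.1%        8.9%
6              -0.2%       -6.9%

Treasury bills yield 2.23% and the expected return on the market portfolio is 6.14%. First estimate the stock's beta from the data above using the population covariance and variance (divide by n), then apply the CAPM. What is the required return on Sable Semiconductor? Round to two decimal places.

Mean R_i = (-3.4 + 0.2 + 7.4 + 2.4 + 5.1 − 0.2) / 6 = 1.9167%
Mean R_m = (0.6 + 6.2 + 5.6 + 11.9 + 8.9 − 6.9) / 6 = 4.3833%
Σ(R_i − R̄_i)(R_m − R̄_m) = 65.5617  ⇒  Cov = 65.5617 / 6 = 10.9270
Σ(R_m − R̄_m)² = 223.3083  ⇒  Var(R_m) = 223.3083 / 6 = 37.2181
β = Cov / Var(R_m) = 10.9270 / 37.2181 = 0.2936
MRP = 6.14% − 2.23% = 3.91%
E(R) = R_f + β × MRP = 2.23% + 0.2936 × 3.91% = 3.38%

3.38%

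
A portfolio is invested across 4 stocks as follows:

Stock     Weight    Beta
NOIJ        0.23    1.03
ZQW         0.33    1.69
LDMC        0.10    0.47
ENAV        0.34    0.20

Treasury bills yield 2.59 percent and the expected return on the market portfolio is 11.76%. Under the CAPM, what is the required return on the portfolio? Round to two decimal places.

10.93%

β_P = Σ w_i β_i = 0.23×1.03 + 0.33×1.69 + 0.10×0.47 + 0.34×0.20 = 0.9096
MRP = 11.76% − 2.59% = 9.17%
E(R_P) = R_f + β_P × MRP = 2.59% + 0.9096 × 9.17% = 10.93%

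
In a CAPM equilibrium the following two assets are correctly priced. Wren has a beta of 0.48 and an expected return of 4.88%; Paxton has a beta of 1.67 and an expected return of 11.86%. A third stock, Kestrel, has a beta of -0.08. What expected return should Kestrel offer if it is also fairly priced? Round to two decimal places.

MRP (SML slope) = (11.86% − 4.88%) / (1.67 − 0.48) = 6.98% / 1.19 = 5.8655%
R_f (intercept) = 4.88% − 0.48 × 5.8655% = 2.0646%
E(R_Kestrel) = R_f + β × MRP = 2.0646% + -0.08 × 5.8655% = 1.60%

1.60%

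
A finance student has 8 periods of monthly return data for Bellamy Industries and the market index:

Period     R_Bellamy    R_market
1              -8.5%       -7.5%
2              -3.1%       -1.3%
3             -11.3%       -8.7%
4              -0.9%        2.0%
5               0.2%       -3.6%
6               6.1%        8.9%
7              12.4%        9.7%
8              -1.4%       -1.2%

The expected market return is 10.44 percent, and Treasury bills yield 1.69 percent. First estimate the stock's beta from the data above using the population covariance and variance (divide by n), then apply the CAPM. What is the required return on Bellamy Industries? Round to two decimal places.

10.80%

Mean R_i = (-8.5 − 3.1 − 11.3 − 0.9 + 0.2 + 6.1 + 12.4 − 1.4) / 8 = -0.8125%
Mean R_m = (-7.5 − 1.3 − 8.7 + 2.0 − 3.6 + 8.9 + 9.7 − 1.2) / 8 = -0.2125%
Σ(R_i − R̄_i)(R_m − R̄_m) = 338.4388  ⇒  Cov = 338.4388 / 8 = 42.3049
Σ(R_m − R̄_m)² = 324.9688  ⇒  Var(R_m) = 324.9688 / 8 = 40.6211
β = Cov / Var(R_m) = 42.3049 / 40.6211 = 1.0415
MRP = 10.44% − 1.69% = 8.75%
E(R) = R_f + β × MRP = 1.69% + 1.0415 × 8.75% = 10.80%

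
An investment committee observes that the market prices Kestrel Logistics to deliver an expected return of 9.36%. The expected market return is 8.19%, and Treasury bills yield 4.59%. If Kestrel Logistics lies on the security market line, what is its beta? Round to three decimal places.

MRP = 8.19% − 4.59% = 3.60%
β = (E(R) − R_f) / MRP = (9.36% − 4.59%) / 3.60% = 4.77% / 3.60% = 1.325

1.325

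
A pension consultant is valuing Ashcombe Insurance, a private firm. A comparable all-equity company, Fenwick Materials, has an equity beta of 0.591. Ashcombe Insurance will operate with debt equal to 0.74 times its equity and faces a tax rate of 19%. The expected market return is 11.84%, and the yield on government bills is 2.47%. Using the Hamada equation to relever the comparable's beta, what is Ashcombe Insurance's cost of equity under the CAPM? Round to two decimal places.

11.33%

β_L = β_U × [1 + (1 − t)(D/E)] = 0.591 × [1 + (1 − 0.19) × 0.74]
    = 0.591 × [1 + 0.81 × 0.74] = 0.591 × 1.5994 = 0.9452
MRP = 11.84% − 2.47% = 9.37%
E(R) = R_f + β_L × MRP = 2.47% + 0.9452 × 9.37% = 11.33%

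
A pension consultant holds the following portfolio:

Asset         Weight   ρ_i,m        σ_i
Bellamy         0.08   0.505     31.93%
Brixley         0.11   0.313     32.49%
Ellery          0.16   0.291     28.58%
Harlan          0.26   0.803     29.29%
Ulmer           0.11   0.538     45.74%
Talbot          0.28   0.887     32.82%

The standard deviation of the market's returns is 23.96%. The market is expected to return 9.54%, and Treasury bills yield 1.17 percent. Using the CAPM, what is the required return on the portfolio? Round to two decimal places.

β_Bellamy = 0.505 × 31.93% / 23.96% = 0.6730
β_Brixley = 0.313 × 32.49% / 23.96% = 0.4244
β_Ellery = 0.291 × 28.58% / 23.96% = 0.3471
β_Harlan = 0.803 × 29.29% / 23.96% = 0.9816
β_Ulmer = 0.538 × 45.74% / 23.96% = 1.0271
β_Talbot = 0.887 × 32.82% / 23.96% = 1.2150
β_P = Σ w_i β_i = 0.08×0.6730 + 0.11×0.4244 + 0.16×0.3471 + 0.26×0.9816 + 0.11×1.0271 + 0.28×1.2150 = 0.8645
MRP = 9.54% − 1.17% = 8.37%
E(R_P) = R_f + β_P × MRP = 1.17% + 0.8645 × 8.37% = 8.41%

8.41%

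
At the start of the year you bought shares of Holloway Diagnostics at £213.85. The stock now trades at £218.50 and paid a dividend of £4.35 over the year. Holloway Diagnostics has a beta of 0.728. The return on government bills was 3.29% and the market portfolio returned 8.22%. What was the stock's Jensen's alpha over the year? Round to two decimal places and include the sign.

Realised HPR = (P1 + D1 − P0) / P0 = (218.50 + 4.35 − 213.85) / 213.85 = 9.00 / 213.85 = 4.2086%
MRP = 8.22% − 3.29% = 4.93%
CAPM required = R_f + β·MRP = 3.29% + 0.728 × 4.93% = 6.87904%
α = realised − required = 4.2086% − 6.87904% = -2.67%

-2.67%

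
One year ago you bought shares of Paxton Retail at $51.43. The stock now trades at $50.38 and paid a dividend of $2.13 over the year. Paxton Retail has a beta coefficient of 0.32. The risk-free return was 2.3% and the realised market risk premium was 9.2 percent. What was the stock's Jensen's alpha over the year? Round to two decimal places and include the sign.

-3.14%

Realised HPR = (P1 + D1 − P0) / P0 = (50.38 + 2.13 − 51.43) / 51.43 = 1.08 / 51.43 = 2.0999%
CAPM required = R_f + β·MRP = 2.3% + 0.32 × 9.2% = 5.2440%
α = realised − required = 2.0999% − 5.2440% = -3.14%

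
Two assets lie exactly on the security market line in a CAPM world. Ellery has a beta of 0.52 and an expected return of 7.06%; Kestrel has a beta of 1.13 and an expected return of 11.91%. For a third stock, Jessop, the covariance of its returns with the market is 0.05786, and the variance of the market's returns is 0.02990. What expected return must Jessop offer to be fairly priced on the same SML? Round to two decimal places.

MRP = (11.91% − 7.06%) / (1.13 − 0.52) = 7.9508%
R_f = 7.06% − 0.52 × 7.9508% = 2.9256%
β_Jessop = Cov / Var(R_m) = 0.05786 / 0.02990 = 1.9351
E(R_Jessop) = R_f + β × MRP = 2.9256% + 1.9351 × 7.9508% = 18.31%

18.31%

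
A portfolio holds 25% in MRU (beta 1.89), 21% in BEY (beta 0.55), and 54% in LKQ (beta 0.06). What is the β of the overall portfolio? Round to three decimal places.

β_P = Σ w_i β_i = 0.25×1.89 + 0.21×0.55 + 0.54×0.06 = 0.6204

0.620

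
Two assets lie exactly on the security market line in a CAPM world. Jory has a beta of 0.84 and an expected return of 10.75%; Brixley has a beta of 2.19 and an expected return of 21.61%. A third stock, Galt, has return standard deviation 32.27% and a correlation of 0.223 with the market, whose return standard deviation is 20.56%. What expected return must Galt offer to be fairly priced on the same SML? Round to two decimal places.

6.81%

MRP = (21.61% − 10.75%) / (2.19 − 0.84) = 8.0444%
R_f = 10.75% − 0.84 × 8.0444% = 3.9927%
β_Galt = ρ·σ_i/σ_m = 0.223 × 32.27 / 20.56 = 0.3500
E(R_Galt) = R_f + β × MRP = 3.9927% + 0.3500 × 8.0444% = 6.81%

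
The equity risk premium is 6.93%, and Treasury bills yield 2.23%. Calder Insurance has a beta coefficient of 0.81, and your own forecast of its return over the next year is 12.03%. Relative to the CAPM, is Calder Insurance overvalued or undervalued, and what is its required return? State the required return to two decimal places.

Undervalued; required return 7.84%

Required return = R_f + β·MRP = 2.23% + 0.81 × 6.93% = 7.84%
Forecast 12.03% > required 7.84% → the stock plots above the SML → undervalued.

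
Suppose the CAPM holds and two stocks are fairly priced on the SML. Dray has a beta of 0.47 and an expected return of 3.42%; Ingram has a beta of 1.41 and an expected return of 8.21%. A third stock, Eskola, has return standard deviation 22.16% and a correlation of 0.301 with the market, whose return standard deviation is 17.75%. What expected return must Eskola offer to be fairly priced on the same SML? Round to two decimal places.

MRP = (8.21% − 3.42%) / (1.41 − 0.47) = 5.0957%
R_f = 3.42% − 0.47 × 5.0957% = 1.0250%
β_Eskola = ρ·σ_i/σ_m = 0.301 × 22.16 / 17.75 = 0.3758
E(R_Eskola) = R_f + β × MRP = 1.0250% + 0.3758 × 5.0957% = 2.94%

2.94%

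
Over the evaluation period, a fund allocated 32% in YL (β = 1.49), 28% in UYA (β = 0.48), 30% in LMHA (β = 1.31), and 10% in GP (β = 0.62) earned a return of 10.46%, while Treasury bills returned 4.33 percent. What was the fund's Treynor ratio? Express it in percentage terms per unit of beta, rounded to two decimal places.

β_P = 0.32×1.49 + 0.28×0.48 + 0.30×1.31 + 0.10×0.62 = 1.0662
Treynor = (R_P − R_f) / β_P = (10.46% − 4.33%) / 1.0662 = 6.13% / 1.0662 = 5.75%

5.75%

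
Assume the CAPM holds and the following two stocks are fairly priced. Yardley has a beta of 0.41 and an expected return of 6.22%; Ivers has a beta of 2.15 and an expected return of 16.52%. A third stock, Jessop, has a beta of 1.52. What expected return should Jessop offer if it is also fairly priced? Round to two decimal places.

MRP (SML slope) = (16.52% − 6.22%) / (2.15 − 0.41) = 10.30% / 1.74 = 5.9195%
R_f (intercept) = 6.22% − 0.41 × 5.9195% = 3.7930%
E(R_Jessop) = R_f + β × MRP = 3.7930% + 1.52 × 5.9195% = 12.79%

12.79%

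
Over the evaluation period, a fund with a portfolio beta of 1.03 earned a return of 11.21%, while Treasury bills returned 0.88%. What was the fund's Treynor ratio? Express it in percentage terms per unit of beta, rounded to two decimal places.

Treynor = (R_P − R_f) / β_P = (11.21% − 0.88%) / 1.0300 = 10.33% / 1.0300 = 10.03%

10.03%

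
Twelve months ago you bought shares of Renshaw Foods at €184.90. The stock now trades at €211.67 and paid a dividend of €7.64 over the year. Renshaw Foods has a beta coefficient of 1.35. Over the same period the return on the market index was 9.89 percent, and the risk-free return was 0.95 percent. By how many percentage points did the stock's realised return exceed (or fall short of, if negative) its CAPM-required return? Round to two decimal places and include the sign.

+5.59%

Realised HPR = (P1 + D1 − P0) / P0 = (211.67 + 7.64 − 184.90) / 184.90 = 34.41 / 184.90 = 18.6101%
MRP = 9.89% − 0.95% = 8.94%
CAPM required = R_f + β·MRP = 0.95% + 1.35 × 8.94% = 13.0190%
α = realised − required = 18.6101% − 13.0190% = +5.59%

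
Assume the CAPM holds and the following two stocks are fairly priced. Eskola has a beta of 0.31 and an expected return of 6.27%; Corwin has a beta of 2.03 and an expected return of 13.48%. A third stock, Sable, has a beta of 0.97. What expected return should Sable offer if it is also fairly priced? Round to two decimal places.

9.04%

MRP (SML slope) = (13.48% − 6.27%) / (2.03 − 0.31) = 7.21% / 1.72 = 4.1919%
R_f (intercept) = 6.27% − 0.31 × 4.1919% = 4.9705%
E(R_Sable) = R_f + β × MRP = 4.9705% + 0.97 × 4.1919% = 9.04%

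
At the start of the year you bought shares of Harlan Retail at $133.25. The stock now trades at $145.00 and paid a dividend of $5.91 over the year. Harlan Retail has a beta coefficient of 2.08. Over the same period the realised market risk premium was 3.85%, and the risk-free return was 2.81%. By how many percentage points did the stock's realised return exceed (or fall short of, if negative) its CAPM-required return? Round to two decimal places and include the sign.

+2.44%

Realised HPR = (P1 + D1 − P0) / P0 = (145.00 + 5.91 − 133.25) / 133.25 = 17.66 / 133.25 = 13.2533%
CAPM required = R_f + β·MRP = 2.81% + 2.08 × 3.85% = 10.8180%
α = realised − required = 13.2533% − 10.8180% = +2.44%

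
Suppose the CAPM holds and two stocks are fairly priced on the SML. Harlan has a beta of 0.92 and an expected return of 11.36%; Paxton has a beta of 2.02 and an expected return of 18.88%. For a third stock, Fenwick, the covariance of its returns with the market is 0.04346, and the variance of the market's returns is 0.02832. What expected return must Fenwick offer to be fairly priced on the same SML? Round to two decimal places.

MRP = (18.88% − 11.36%) / (2.02 − 0.92) = 6.8364%
R_f = 11.36% − 0.92 × 6.8364% = 5.0705%
β_Fenwick = Cov / Var(R_m) = 0.04346 / 0.02832 = 1.5346
E(R_Fenwick) = R_f + β × MRP = 5.0705% + 1.5346 × 6.8364% = 15.56%

15.56%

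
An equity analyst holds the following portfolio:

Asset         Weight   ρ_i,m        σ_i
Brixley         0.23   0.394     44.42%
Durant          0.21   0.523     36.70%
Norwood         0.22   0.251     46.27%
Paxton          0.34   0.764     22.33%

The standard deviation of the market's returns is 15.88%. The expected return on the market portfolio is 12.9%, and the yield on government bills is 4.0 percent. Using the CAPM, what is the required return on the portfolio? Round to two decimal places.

β_Brixley = 0.394 × 44.42% / 15.88% = 1.1021
β_Durant = 0.523 × 36.70% / 15.88% = 1.2087
β_Norwood = 0.251 × 46.27% / 15.88% = 0.7313
β_Paxton = 0.764 × 22.33% / 15.88% = 1.0743
β_P = Σ w_i β_i = 0.23×1.1021 + 0.21×1.2087 + 0.22×0.7313 + 0.34×1.0743 = 1.0335
MRP = 12.9% − 4.0% = 8.90%
E(R_P) = R_f + β_P × MRP = 4.0% + 1.0335 × 8.9% = 13.20%

13.20%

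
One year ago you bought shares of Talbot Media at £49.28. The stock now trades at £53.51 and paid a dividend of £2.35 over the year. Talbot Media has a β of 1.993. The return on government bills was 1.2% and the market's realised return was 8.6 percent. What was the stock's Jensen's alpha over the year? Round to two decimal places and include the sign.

-2.60%

Realised HPR = (P1 + D1 − P0) / P0 = (53.51 + 2.35 − 49.28) / 49.28 = 6.58 / 49.28 = 13.3523%
MRP = 8.6% − 1.2% = 7.40%
CAPM required = R_f + β·MRP = 1.2% + 1.993 × 7.4% = 15.9482%
α = realised − required = 13.3523% − 15.9482% = -2.60%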